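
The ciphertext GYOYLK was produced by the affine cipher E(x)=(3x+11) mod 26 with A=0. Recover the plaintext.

The inverse of 3 mod 26 is 9, since 3·9=27≡1. Apply D(y)=9·(y−11) mod 26:
G(6): 9·(6−11)=-45≡7 → H
Y(24): 9·(24−11)=117≡13 → N
O(14): 9·(14−11)=27≡1 → B
Y(24): 9·(24−11)=117≡13 → N
L(11): 9·(11−11)=0 → A
K(10): 9·(10−11)=-9≡17 → R

HNBNAR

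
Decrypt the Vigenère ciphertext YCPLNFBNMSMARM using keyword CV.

WHNQLKZSKXKFPR

Repeat the key across the ciphertext: CVCVCVCVCVCVCV
Y(24)−C(2): 22 → W
C(2)−V(21): -19≡7 → H
P(15)−C(2): 13 → N
L(11)−V(21): -10≡16 → Q
N(13)−C(2): 11 → L
F(5)−V(21): -16≡10 → K
B(1)−C(2): -1≡25 → Z
N(13)−V(21): -8≡18 → S
M(12)−C(2): 10 → K
S(18)−V(21): -3≡23 → X
M(12)−C(2): 10 → K
A(0)−V(21): -21≡5 → F
R(17)−C(2): 15 → P
M(12)−V(21): -9≡17 → R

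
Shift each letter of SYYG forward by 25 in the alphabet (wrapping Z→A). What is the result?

RXXF

S(18): 18+25=43≡17 → R
Y(24): 24+25=49≡23 → X
Y(24): 24+25=49≡23 → X
G(6): 6+25=31≡5 → F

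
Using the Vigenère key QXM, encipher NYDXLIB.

Repeat the key across the message: QXMQXMQ
N(13)+Q(16): 29≡3 → D
Y(24)+X(23): 47≡21 → V
D(3)+M(12): 15 → P
X(23)+Q(16): 39≡13 → N
L(11)+X(23): 34≡8 → I
I(8)+M(12): 20 → U
B(1)+Q(16): 17 → R

DVPNIUR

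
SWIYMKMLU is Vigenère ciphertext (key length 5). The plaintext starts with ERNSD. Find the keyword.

OFVGJ

Subtract each crib letter from the matching ciphertext letter (mod 26):
S(18)−E(4)=14 → O
W(22)−R(17)=5 → F
I(8)−N(13)=-5≡21 → V
Y(24)−S(18)=6 → G
M(12)−D(3)=9 → J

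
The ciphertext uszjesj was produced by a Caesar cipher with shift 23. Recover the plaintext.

xvcmhvm

u(20): 20−23=-3≡23 → x
s(18): 18−23=-5≡21 → v
z(25): 25−23=2 → c
j(9): 9−23=-14≡12 → m
e(4): 4−23=-19≡7 → h
s(18): 18−23=-5≡21 → v
j(9): 9−23=-14≡12 → m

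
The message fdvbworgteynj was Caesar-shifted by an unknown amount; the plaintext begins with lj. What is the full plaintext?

ljbhcuxmzketp

From the crib: f(5)−l(11)=-6≡20, so the shift is 20.
Subtract 20 from each ciphertext letter:
f(5): 5−20=-15≡11 → l
d(3): 3−20=-17≡9 → j
v(21): 21−20=1 → b
b(1): 1−20=-19≡7 → h
w(22): 22−20=2 → c
o(14): 14−20=-6≡20 → u
r(17): 17−20=-3≡23 → x
g(6): 6−20=-14≡12 → m
t(19): 19−20=-1≡25 → z
e(4): 4−20=-16≡10 → k
y(24): 24−20=4 → e
n(13): 13−20=-7≡19 → t
j(9): 9−20=-11≡15 → p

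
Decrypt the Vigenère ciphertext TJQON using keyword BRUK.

SSWEM

Repeat the key across the ciphertext: BRUKB
T(19)−B(1): 18 → S
J(9)−R(17): -8≡18 → S
Q(16)−U(20): -4≡22 → W
O(14)−K(10): 4 → E
N(13)−B(1): 12 → M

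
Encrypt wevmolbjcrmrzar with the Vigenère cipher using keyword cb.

Repeat the key across the message: cbcbcbcbcbcbcbc
w(22)+c(2): 24 → y
e(4)+b(1): 5 → f
v(21)+c(2): 23 → x
m(12)+b(1): 13 → n
o(14)+c(2): 16 → q
l(11)+b(1): 12 → m
b(1)+c(2): 3 → d
j(9)+b(1): 10 → k
c(2)+c(2): 4 → e
r(17)+b(1): 18 → s
m(12)+c(2): 14 → o
r(17)+b(1): 18 → s
z(25)+c(2): 27≡1 → b
a(0)+b(1): 1 → b
r(17)+c(2): 19 → t

yfxnqmdkesosbbt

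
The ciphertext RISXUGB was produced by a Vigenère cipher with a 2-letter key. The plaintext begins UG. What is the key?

Subtract each crib letter from the matching ciphertext letter (mod 26):
R(17)−U(20)=-3≡23 → X
I(8)−G(6)=2 → C

XC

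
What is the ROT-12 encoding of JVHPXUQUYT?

J(9): 9+12=21 → V
V(21): 21+12=33≡7 → H
H(7): 7+12=19 → T
P(15): 15+12=27≡1 → B
X(23): 23+12=35≡9 → J
U(20): 20+12=32≡6 → G
Q(16): 16+12=28≡2 → C
U(20): 20+12=32≡6 → G
Y(24): 24+12=36≡10 → K
T(19): 19+12=31≡5 → F

VHTBJGCGKF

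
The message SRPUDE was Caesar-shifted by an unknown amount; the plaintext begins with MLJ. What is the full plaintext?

MLJOXY

From the crib: S(18)−M(12)=6, so the shift is 6.
Subtract 6 from each ciphertext letter:
S(18): 18−6=12 → M
R(17): 17−6=11 → L
P(15): 15−6=9 → J
U(20): 20−6=14 → O
D(3): 3−6=-3≡23 → X
E(4): 4−6=-2≡24 → Y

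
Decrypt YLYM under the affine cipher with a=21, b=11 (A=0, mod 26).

NANF

The inverse of 21 mod 26 is 5, since 21·5=105≡1. Apply D(y)=5·(y−11) mod 26:
Y(24): 5·(24−11)=65≡13 → N
L(11): 5·(11−11)=0 → A
Y(24): 5·(24−11)=65≡13 → N
M(12): 5·(12−11)=5 → F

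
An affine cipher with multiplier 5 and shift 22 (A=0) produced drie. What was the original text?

The inverse of 5 mod 26 is 21, since 5·21=105≡1. Apply D(y)=21·(y−22) mod 26:
d(3): 21·(3−22)=-399≡17 → r
r(17): 21·(17−22)=-105≡25 → z
i(8): 21·(8−22)=-294≡18 → s
e(4): 21·(4−22)=-378≡12 → m

rzsm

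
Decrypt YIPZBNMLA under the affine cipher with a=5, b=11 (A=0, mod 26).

NPGIYQVAD

The inverse of 5 mod 26 is 21, since 5·21=105≡1. Apply D(y)=21·(y−11) mod 26:
Y(24): 21·(24−11)=273≡13 → N
I(8): 21·(8−11)=-63≡15 → P
P(15): 21·(15−11)=84≡6 → G
Z(25): 21·(25−11)=294≡8 → I
B(1): 21·(1−11)=-210≡24 → Y
N(13): 21·(13−11)=42≡16 → Q
M(12): 21·(12−11)=21 → V
L(11): 21·(11−11)=0 → A
A(0): 21·(0−11)=-231≡3 → D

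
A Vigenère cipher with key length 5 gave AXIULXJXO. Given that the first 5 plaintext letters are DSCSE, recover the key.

Subtract each crib letter from the matching ciphertext letter (mod 26):
A(0)−D(3)=-3≡23 → X
X(23)−S(18)=5 → F
I(8)−C(2)=6 → G
U(20)−S(18)=2 → C
L(11)−E(4)=7 → H

XFGCH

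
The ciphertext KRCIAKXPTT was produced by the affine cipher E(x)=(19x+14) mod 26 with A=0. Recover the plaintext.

IHYMCIVLDD

The inverse of 19 mod 26 is 11, since 19·11=209≡1. Apply D(y)=11·(y−14) mod 26:
K(10): 11·(10−14)=-44≡8 → I
R(17): 11·(17−14)=33≡7 → H
C(2): 11·(2−14)=-132≡24 → Y
I(8): 11·(8−14)=-66≡12 → M
A(0): 11·(0−14)=-154≡2 → C
K(10): 11·(10−14)=-44≡8 → I
X(23): 11·(23−14)=99≡21 → V
P(15): 11·(15−14)=11 → L
T(19): 11·(19−14)=55≡3 → D
T(19): 11·(19−14)=55≡3 → D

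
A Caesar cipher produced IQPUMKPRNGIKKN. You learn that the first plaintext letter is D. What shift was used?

5

From the crib: I(8)−D(3)=5, so the shift is 5.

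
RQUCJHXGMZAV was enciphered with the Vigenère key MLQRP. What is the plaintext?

FFELUVMQVKOK

Repeat the key across the ciphertext: MLQRPMLQRPML
R(17)−M(12): 5 → F
Q(16)−L(11): 5 → F
U(20)−Q(16): 4 → E
C(2)−R(17): -15≡11 → L
J(9)−P(15): -6≡20 → U
H(7)−M(12): -5≡21 → V
X(23)−L(11): 12 → M
G(6)−Q(16): -10≡16 → Q
M(12)−R(17): -5≡21 → V
Z(25)−P(15): 10 → K
A(0)−M(12): -12≡14 → O
V(21)−L(11): 10 → K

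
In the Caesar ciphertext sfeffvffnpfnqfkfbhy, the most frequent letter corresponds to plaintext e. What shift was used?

1

The most frequent ciphertext letter is f (appears 8 times).
f is position 5; e is position 4.
Shift = 1.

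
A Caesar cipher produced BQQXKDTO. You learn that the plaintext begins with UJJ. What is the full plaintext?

From the crib: B(1)−U(20)=-19≡7, so the shift is 7.
Subtract 7 from each ciphertext letter:
B(1): 1−7=-6≡20 → U
Q(16): 16−7=9 → J
Q(16): 16−7=9 → J
X(23): 23−7=16 → Q
K(10): 10−7=3 → D
D(3): 3−7=-4≡22 → W
T(19): 19−7=12 → M
O(14): 14−7=7 → H

UJJQDWMH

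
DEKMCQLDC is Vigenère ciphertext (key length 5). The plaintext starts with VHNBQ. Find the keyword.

Subtract each crib letter from the matching ciphertext letter (mod 26):
D(3)−V(21)=-18≡8 → I
E(4)−H(7)=-3≡23 → X
K(10)−N(13)=-3≡23 → X
M(12)−B(1)=11 → L
C(2)−Q(16)=-14≡12 → M

IXXLM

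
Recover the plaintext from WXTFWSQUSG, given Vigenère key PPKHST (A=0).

HIJYEZBFIZ

Repeat the key across the ciphertext: PPKHSTPPKH
W(22)−P(15): 7 → H
X(23)−P(15): 8 → I
T(19)−K(10): 9 → J
F(5)−H(7): -2≡24 → Y
W(22)−S(18): 4 → E
S(18)−T(19): -1≡25 → Z
Q(16)−P(15): 1 → B
U(20)−P(15): 5 → F
S(18)−K(10): 8 → I
G(6)−H(7): -1≡25 → Z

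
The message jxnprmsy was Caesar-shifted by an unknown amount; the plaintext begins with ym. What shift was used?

11

From the crib: j(9)−y(24)=-15≡11, so the shift is 11.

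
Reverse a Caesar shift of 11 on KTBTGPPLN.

K(10): 10−11=-1≡25 → Z
T(19): 19−11=8 → I
B(1): 1−11=-10≡16 → Q
T(19): 19−11=8 → I
G(6): 6−11=-5≡21 → V
P(15): 15−11=4 → E
P(15): 15−11=4 → E
L(11): 11−11=0 → A
N(13): 13−11=2 → C

ZIQIVEEAC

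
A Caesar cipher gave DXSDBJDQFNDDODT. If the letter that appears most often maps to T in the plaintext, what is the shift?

10

The most frequent ciphertext letter is D (appears 6 times).
D is position 3; T is position 19.
Shift = -16≡10.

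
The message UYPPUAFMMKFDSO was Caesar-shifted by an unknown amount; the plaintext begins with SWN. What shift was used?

From the crib: U(20)−S(18)=2, so the shift is 2.

2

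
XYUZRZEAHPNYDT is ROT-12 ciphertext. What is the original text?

LMINFNSOVDBMRH

X(23): 23−12=11 → L
Y(24): 24−12=12 → M
U(20): 20−12=8 → I
Z(25): 25−12=13 → N
R(17): 17−12=5 → F
Z(25): 25−12=13 → N
E(4): 4−12=-8≡18 → S
A(0): 0−12=-12≡14 → O
H(7): 7−12=-5≡21 → V
P(15): 15−12=3 → D
N(13): 13−12=1 → B
Y(24): 24−12=12 → M
D(3): 3−12=-9≡17 → R
T(19): 19−12=7 → H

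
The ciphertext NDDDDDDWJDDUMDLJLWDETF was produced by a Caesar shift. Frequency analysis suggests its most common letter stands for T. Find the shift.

10

The most frequent ciphertext letter is D (appears 10 times).
D is position 3; T is position 19.
Shift = -16≡10.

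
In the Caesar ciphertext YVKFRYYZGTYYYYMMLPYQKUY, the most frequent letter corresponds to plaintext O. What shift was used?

10

The most frequent ciphertext letter is Y (appears 9 times).
Y is position 24; O is position 14.
Shift = 10.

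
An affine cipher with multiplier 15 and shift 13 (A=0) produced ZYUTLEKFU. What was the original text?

GZXQMPFWX

The inverse of 15 mod 26 is 7, since 15·7=105≡1. Apply D(y)=7·(y−13) mod 26:
Z(25): 7·(25−13)=84≡6 → G
Y(24): 7·(24−13)=77≡25 → Z
U(20): 7·(20−13)=49≡23 → X
T(19): 7·(19−13)=42≡16 → Q
L(11): 7·(11−13)=-14≡12 → M
E(4): 7·(4−13)=-63≡15 → P
K(10): 7·(10−13)=-21≡5 → F
F(5): 7·(5−13)=-56≡22 → W
U(20): 7·(20−13)=49≡23 → X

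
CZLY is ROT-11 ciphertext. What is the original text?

ROAN

C(2): 2−11=-9≡17 → R
Z(25): 25−11=14 → O
L(11): 11−11=0 → A
Y(24): 24−11=13 → N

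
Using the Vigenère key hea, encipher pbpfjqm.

wfpmnqt

Repeat the key across the message: heaheah
p(15)+h(7): 22 → w
b(1)+e(4): 5 → f
p(15)+a(0): 15 → p
f(5)+h(7): 12 → m
j(9)+e(4): 13 → n
q(16)+a(0): 16 → q
m(12)+h(7): 19 → t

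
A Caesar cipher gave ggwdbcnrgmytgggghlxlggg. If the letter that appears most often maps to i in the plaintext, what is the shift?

The most frequent ciphertext letter is g (appears 10 times).
g is position 6; i is position 8.
Shift = -2≡24.

24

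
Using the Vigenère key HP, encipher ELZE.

Repeat the key across the message: HPHP
E(4)+H(7): 11 → L
L(11)+P(15): 26≡0 → A
Z(25)+H(7): 32≡6 → G
E(4)+P(15): 19 → T

LAGT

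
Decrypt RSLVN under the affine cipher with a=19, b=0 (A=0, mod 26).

FQRXN

The inverse of 19 mod 26 is 11, since 19·11=209≡1. Apply D(y)=11·(y−0) mod 26:
R(17): 11·(17−0)=187≡5 → F
S(18): 11·(18−0)=198≡16 → Q
L(11): 11·(11−0)=121≡17 → R
V(21): 11·(21−0)=231≡23 → X
N(13): 11·(13−0)=143≡13 → N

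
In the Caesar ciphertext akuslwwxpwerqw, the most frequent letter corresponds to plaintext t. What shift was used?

The most frequent ciphertext letter is w (appears 4 times).
w is position 22; t is position 19.
Shift = 3.

3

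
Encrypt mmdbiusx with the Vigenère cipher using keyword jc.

vomdrwbz

Repeat the key across the message: jcjcjcjc
m(12)+j(9): 21 → v
m(12)+c(2): 14 → o
d(3)+j(9): 12 → m
b(1)+c(2): 3 → d
i(8)+j(9): 17 → r
u(20)+c(2): 22 → w
s(18)+j(9): 27≡1 → b
x(23)+c(2): 25 → z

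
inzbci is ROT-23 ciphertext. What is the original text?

lqcefl

i(8): 8−23=-15≡11 → l
n(13): 13−23=-10≡16 → q
z(25): 25−23=2 → c
b(1): 1−23=-22≡4 → e
c(2): 2−23=-21≡5 → f
i(8): 8−23=-15≡11 → l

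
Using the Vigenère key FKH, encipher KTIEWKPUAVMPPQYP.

Repeat the key across the message: FKHFKHFKHFKHFKHF
K(10)+F(5): 15 → P
T(19)+K(10): 29≡3 → D
I(8)+H(7): 15 → P
E(4)+F(5): 9 → J
W(22)+K(10): 32≡6 → G
K(10)+H(7): 17 → R
P(15)+F(5): 20 → U
U(20)+K(10): 30≡4 → E
A(0)+H(7): 7 → H
V(21)+F(5): 26≡0 → A
M(12)+K(10): 22 → W
P(15)+H(7): 22 → W
P(15)+F(5): 20 → U
Q(16)+K(10): 26≡0 → A
Y(24)+H(7): 31≡5 → F
P(15)+F(5): 20 → U

PDPJGRUEHAWWUAFU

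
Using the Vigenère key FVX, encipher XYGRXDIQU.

CTDWSANLR

Repeat the key across the message: FVXFVXFVX
X(23)+F(5): 28≡2 → C
Y(24)+V(21): 45≡19 → T
G(6)+X(23): 29≡3 → D
R(17)+F(5): 22 → W
X(23)+V(21): 44≡18 → S
D(3)+X(23): 26≡0 → A
I(8)+F(5): 13 → N
Q(16)+V(21): 37≡11 → L
U(20)+X(23): 43≡17 → R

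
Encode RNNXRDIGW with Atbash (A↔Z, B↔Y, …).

IMMCIWRTD

R(17) → I(8)
N(13) → M(12)
N(13) → M(12)
X(23) → C(2)
R(17) → I(8)
D(3) → W(22)
I(8) → R(17)
G(6) → T(19)
W(22) → D(3)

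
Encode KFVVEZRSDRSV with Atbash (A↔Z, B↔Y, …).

K(10) → P(15)
F(5) → U(20)
V(21) → E(4)
V(21) → E(4)
E(4) → V(21)
Z(25) → A(0)
R(17) → I(8)
S(18) → H(7)
D(3) → W(22)
R(17) → I(8)
S(18) → H(7)
V(21) → E(4)

PUEEVAIHWIHE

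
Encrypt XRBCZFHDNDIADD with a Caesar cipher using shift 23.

X(23): 23+23=46≡20 → U
R(17): 17+23=40≡14 → O
B(1): 1+23=24 → Y
C(2): 2+23=25 → Z
Z(25): 25+23=48≡22 → W
F(5): 5+23=28≡2 → C
H(7): 7+23=30≡4 → E
D(3): 3+23=26≡0 → A
N(13): 13+23=36≡10 → K
D(3): 3+23=26≡0 → A
I(8): 8+23=31≡5 → F
A(0): 0+23=23 → X
D(3): 3+23=26≡0 → A
D(3): 3+23=26≡0 → A

UOYZWCEAKAFXAA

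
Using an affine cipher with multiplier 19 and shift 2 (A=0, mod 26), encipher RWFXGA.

NETXMC

R(17): 19·17+2=325≡13 → N
W(22): 19·22+2=420≡4 → E
F(5): 19·5+2=97≡19 → T
X(23): 19·23+2=439≡23 → X
G(6): 19·6+2=116≡12 → M
A(0): 19·0+2=2 → C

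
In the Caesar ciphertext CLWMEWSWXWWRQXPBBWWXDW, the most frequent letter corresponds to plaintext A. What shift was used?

22

The most frequent ciphertext letter is W (appears 8 times).
W is position 22; A is position 0.
Shift = 22.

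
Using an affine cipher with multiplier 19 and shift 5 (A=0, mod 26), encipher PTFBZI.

ECWYMB

P(15): 19·15+5=290≡4 → E
T(19): 19·19+5=366≡2 → C
F(5): 19·5+5=100≡22 → W
B(1): 19·1+5=24 → Y
Z(25): 19·25+5=480≡12 → M
I(8): 19·8+5=157≡1 → B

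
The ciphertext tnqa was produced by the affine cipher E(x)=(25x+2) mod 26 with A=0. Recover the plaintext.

jpmc

The inverse of 25 mod 26 is 25, since 25·25=625≡1. Apply D(y)=25·(y−2) mod 26:
t(19): 25·(19−2)=425≡9 → j
n(13): 25·(13−2)=275≡15 → p
q(16): 25·(16−2)=350≡12 → m
a(0): 25·(0−2)=-50≡2 → c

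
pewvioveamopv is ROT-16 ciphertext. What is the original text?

zogfsyfokwyzf

p(15): 15−16=-1≡25 → z
e(4): 4−16=-12≡14 → o
w(22): 22−16=6 → g
v(21): 21−16=5 → f
i(8): 8−16=-8≡18 → s
o(14): 14−16=-2≡24 → y
v(21): 21−16=5 → f
e(4): 4−16=-12≡14 → o
a(0): 0−16=-16≡10 → k
m(12): 12−16=-4≡22 → w
o(14): 14−16=-2≡24 → y
p(15): 15−16=-1≡25 → z
v(21): 21−16=5 → f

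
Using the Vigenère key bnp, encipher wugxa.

Repeat the key across the message: bnpbn
w(22)+b(1): 23 → x
u(20)+n(13): 33≡7 → h
g(6)+p(15): 21 → v
x(23)+b(1): 24 → y
a(0)+n(13): 13 → n

xhvyn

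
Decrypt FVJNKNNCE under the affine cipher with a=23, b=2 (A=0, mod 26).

The inverse of 23 mod 26 is 17, since 23·17=391≡1. Apply D(y)=17·(y−2) mod 26:
F(5): 17·(5−2)=51≡25 → Z
V(21): 17·(21−2)=323≡11 → L
J(9): 17·(9−2)=119≡15 → P
N(13): 17·(13−2)=187≡5 → F
K(10): 17·(10−2)=136≡6 → G
N(13): 17·(13−2)=187≡5 → F
N(13): 17·(13−2)=187≡5 → F
C(2): 17·(2−2)=0 → A
E(4): 17·(4−2)=34≡8 → I

ZLPFGFFAI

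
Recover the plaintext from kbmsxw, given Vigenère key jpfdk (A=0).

bmhpnn

Repeat the key across the ciphertext: jpfdkj
k(10)−j(9): 1 → b
b(1)−p(15): -14≡12 → m
m(12)−f(5): 7 → h
s(18)−d(3): 15 → p
x(23)−k(10): 13 → n
w(22)−j(9): 13 → n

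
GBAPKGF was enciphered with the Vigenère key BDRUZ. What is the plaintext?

FYJVLFC

Repeat the key across the ciphertext: BDRUZBD
G(6)−B(1): 5 → F
B(1)−D(3): -2≡24 → Y
A(0)−R(17): -17≡9 → J
P(15)−U(20): -5≡21 → V
K(10)−Z(25): -15≡11 → L
G(6)−B(1): 5 → F
F(5)−D(3): 2 → C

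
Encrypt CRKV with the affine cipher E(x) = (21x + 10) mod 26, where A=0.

ADMJ

C(2): 21·2+10=52≡0 → A
R(17): 21·17+10=367≡3 → D
K(10): 21·10+10=220≡12 → M
V(21): 21·21+10=451≡9 → J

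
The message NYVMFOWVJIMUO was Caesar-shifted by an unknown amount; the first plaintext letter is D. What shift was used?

From the crib: N(13)−D(3)=10, so the shift is 10.

10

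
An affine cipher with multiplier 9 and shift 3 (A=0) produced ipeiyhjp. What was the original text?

pkdplmsk

The inverse of 9 mod 26 is 3, since 9·3=27≡1. Apply D(y)=3·(y−3) mod 26:
i(8): 3·(8−3)=15 → p
p(15): 3·(15−3)=36≡10 → k
e(4): 3·(4−3)=3 → d
i(8): 3·(8−3)=15 → p
y(24): 3·(24−3)=63≡11 → l
h(7): 3·(7−3)=12 → m
j(9): 3·(9−3)=18 → s
p(15): 3·(15−3)=36≡10 → k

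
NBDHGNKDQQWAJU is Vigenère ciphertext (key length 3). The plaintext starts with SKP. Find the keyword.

Subtract each crib letter from the matching ciphertext letter (mod 26):
N(13)−S(18)=-5≡21 → V
B(1)−K(10)=-9≡17 → R
D(3)−P(15)=-12≡14 → O

VRO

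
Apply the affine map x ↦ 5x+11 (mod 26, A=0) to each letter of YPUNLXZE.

BIHYOWGF

Y(24): 5·24+11=131≡1 → B
P(15): 5·15+11=86≡8 → I
U(20): 5·20+11=111≡7 → H
N(13): 5·13+11=76≡24 → Y
L(11): 5·11+11=66≡14 → O
X(23): 5·23+11=126≡22 → W
Z(25): 5·25+11=136≡6 → G
E(4): 5·4+11=31≡5 → F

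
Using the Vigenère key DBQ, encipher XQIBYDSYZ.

Repeat the key across the message: DBQDBQDBQ
X(23)+D(3): 26≡0 → A
Q(16)+B(1): 17 → R
I(8)+Q(16): 24 → Y
B(1)+D(3): 4 → E
Y(24)+B(1): 25 → Z
D(3)+Q(16): 19 → T
S(18)+D(3): 21 → V
Y(24)+B(1): 25 → Z
Z(25)+Q(16): 41≡15 → P

ARYEZTVZP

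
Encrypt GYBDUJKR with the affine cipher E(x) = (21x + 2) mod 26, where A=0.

YMXNGJEV

G(6): 21·6+2=128≡24 → Y
Y(24): 21·24+2=506≡12 → M
B(1): 21·1+2=23 → X
D(3): 21·3+2=65≡13 → N
U(20): 21·20+2=422≡6 → G
J(9): 21·9+2=191≡9 → J
K(10): 21·10+2=212≡4 → E
R(17): 21·17+2=359≡21 → V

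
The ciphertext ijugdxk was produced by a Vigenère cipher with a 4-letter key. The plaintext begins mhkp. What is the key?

wckr

Subtract each crib letter from the matching ciphertext letter (mod 26):
i(8)−m(12)=-4≡22 → w
j(9)−h(7)=2 → c
u(20)−k(10)=10 → k
g(6)−p(15)=-9≡17 → r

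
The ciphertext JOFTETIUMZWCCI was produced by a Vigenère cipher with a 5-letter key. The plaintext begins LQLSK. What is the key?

Subtract each crib letter from the matching ciphertext letter (mod 26):
J(9)−L(11)=-2≡24 → Y
O(14)−Q(16)=-2≡24 → Y
F(5)−L(11)=-6≡20 → U
T(19)−S(18)=1 → B
E(4)−K(10)=-6≡20 → U

YYUBU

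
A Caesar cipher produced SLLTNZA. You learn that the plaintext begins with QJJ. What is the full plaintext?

QJJRLXY

From the crib: S(18)−Q(16)=2, so the shift is 2.
Subtract 2 from each ciphertext letter:
S(18): 18−2=16 → Q
L(11): 11−2=9 → J
L(11): 11−2=9 → J
T(19): 19−2=17 → R
N(13): 13−2=11 → L
Z(25): 25−2=23 → X
A(0): 0−2=-2≡24 → Y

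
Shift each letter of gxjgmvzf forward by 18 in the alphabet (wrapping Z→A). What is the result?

ypbyenrx

g(6): 6+18=24 → y
x(23): 23+18=41≡15 → p
j(9): 9+18=27≡1 → b
g(6): 6+18=24 → y
m(12): 12+18=30≡4 → e
v(21): 21+18=39≡13 → n
z(25): 25+18=43≡17 → r
f(5): 5+18=23 → x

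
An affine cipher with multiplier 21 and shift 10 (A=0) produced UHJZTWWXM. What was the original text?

YLVXTIINK

The inverse of 21 mod 26 is 5, since 21·5=105≡1. Apply D(y)=5·(y−10) mod 26:
U(20): 5·(20−10)=50≡24 → Y
H(7): 5·(7−10)=-15≡11 → L
J(9): 5·(9−10)=-5≡21 → V
Z(25): 5·(25−10)=75≡23 → X
T(19): 5·(19−10)=45≡19 → T
W(22): 5·(22−10)=60≡8 → I
W(22): 5·(22−10)=60≡8 → I
X(23): 5·(23−10)=65≡13 → N
M(12): 5·(12−10)=10 → K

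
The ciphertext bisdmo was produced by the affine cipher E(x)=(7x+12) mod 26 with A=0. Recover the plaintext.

rsmvae

The inverse of 7 mod 26 is 15, since 7·15=105≡1. Apply D(y)=15·(y−12) mod 26:
b(1): 15·(1−12)=-165≡17 → r
i(8): 15·(8−12)=-60≡18 → s
s(18): 15·(18−12)=90≡12 → m
d(3): 15·(3−12)=-135≡21 → v
m(12): 15·(12−12)=0 → a
o(14): 15·(14−12)=30≡4 → e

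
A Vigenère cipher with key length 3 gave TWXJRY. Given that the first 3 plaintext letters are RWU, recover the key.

Subtract each crib letter from the matching ciphertext letter (mod 26):
T(19)−R(17)=2 → C
W(22)−W(22)=0 → A
X(23)−U(20)=3 → D

CAD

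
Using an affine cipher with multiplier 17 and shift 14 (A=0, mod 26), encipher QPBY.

Q(16): 17·16+14=286≡0 → A
P(15): 17·15+14=269≡9 → J
B(1): 17·1+14=31≡5 → F
Y(24): 17·24+14=422≡6 → G

AJFG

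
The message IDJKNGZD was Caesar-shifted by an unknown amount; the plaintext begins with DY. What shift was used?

5

From the crib: I(8)−D(3)=5, so the shift is 5.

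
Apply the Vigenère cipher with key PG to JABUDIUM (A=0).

YGQASOJS

Repeat the key across the message: PGPGPGPG
J(9)+P(15): 24 → Y
A(0)+G(6): 6 → G
B(1)+P(15): 16 → Q
U(20)+G(6): 26≡0 → A
D(3)+P(15): 18 → S
I(8)+G(6): 14 → O
U(20)+P(15): 35≡9 → J
M(12)+G(6): 18 → S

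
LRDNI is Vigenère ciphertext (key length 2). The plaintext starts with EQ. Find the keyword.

Subtract each crib letter from the matching ciphertext letter (mod 26):
L(11)−E(4)=7 → H
R(17)−Q(16)=1 → B

HB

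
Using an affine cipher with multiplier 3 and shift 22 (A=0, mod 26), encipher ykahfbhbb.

y(24): 3·24+22=94≡16 → q
k(10): 3·10+22=52≡0 → a
a(0): 3·0+22=22 → w
h(7): 3·7+22=43≡17 → r
f(5): 3·5+22=37≡11 → l
b(1): 3·1+22=25 → z
h(7): 3·7+22=43≡17 → r
b(1): 3·1+22=25 → z
b(1): 3·1+22=25 → z

qawrlzrzz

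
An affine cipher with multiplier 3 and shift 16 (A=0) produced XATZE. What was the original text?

LMBDW

The inverse of 3 mod 26 is 9, since 3·9=27≡1. Apply D(y)=9·(y−16) mod 26:
X(23): 9·(23−16)=63≡11 → L
A(0): 9·(0−16)=-144≡12 → M
T(19): 9·(19−16)=27≡1 → B
Z(25): 9·(25−16)=81≡3 → D
E(4): 9·(4−16)=-108≡22 → W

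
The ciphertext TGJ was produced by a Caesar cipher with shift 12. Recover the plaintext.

HUX

T(19): 19−12=7 → H
G(6): 6−12=-6≡20 → U
J(9): 9−12=-3≡23 → X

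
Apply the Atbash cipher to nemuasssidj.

n(13) → m(12)
e(4) → v(21)
m(12) → n(13)
u(20) → f(5)
a(0) → z(25)
s(18) → h(7)
s(18) → h(7)
s(18) → h(7)
i(8) → r(17)
d(3) → w(22)
j(9) → q(16)

mvnfzhhhrwq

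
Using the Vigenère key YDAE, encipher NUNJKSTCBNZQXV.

Repeat the key across the message: YDAEYDAEYDAEYD
N(13)+Y(24): 37≡11 → L
U(20)+D(3): 23 → X
N(13)+A(0): 13 → N
J(9)+E(4): 13 → N
K(10)+Y(24): 34≡8 → I
S(18)+D(3): 21 → V
T(19)+A(0): 19 → T
C(2)+E(4): 6 → G
B(1)+Y(24): 25 → Z
N(13)+D(3): 16 → Q
Z(25)+A(0): 25 → Z
Q(16)+E(4): 20 → U
X(23)+Y(24): 47≡21 → V
V(21)+D(3): 24 → Y

LXNNIVTGZQZUVY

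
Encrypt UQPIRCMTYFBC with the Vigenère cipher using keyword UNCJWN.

ODRRNPGGAOXP

Repeat the key across the message: UNCJWNUNCJWN
U(20)+U(20): 40≡14 → O
Q(16)+N(13): 29≡3 → D
P(15)+C(2): 17 → R
I(8)+J(9): 17 → R
R(17)+W(22): 39≡13 → N
C(2)+N(13): 15 → P
M(12)+U(20): 32≡6 → G
T(19)+N(13): 32≡6 → G
Y(24)+C(2): 26≡0 → A
F(5)+J(9): 14 → O
B(1)+W(22): 23 → X
C(2)+N(13): 15 → P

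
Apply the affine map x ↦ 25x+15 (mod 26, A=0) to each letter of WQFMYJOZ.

W(22): 25·22+15=565≡19 → T
Q(16): 25·16+15=415≡25 → Z
F(5): 25·5+15=140≡10 → K
M(12): 25·12+15=315≡3 → D
Y(24): 25·24+15=615≡17 → R
J(9): 25·9+15=240≡6 → G
O(14): 25·14+15=365≡1 → B
Z(25): 25·25+15=640≡16 → Q

TZKDRGBQ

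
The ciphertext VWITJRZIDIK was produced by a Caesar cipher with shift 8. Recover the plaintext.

V(21): 21−8=13 → N
W(22): 22−8=14 → O
I(8): 8−8=0 → A
T(19): 19−8=11 → L
J(9): 9−8=1 → B
R(17): 17−8=9 → J
Z(25): 25−8=17 → R
I(8): 8−8=0 → A
D(3): 3−8=-5≡21 → V
I(8): 8−8=0 → A
K(10): 10−8=2 → C

NOALBJRAVAC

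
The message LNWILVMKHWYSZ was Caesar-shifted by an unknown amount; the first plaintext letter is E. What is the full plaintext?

EGPBEOFDAPRLS

From the crib: L(11)−E(4)=7, so the shift is 7.
Subtract 7 from each ciphertext letter:
L(11): 11−7=4 → E
N(13): 13−7=6 → G
W(22): 22−7=15 → P
I(8): 8−7=1 → B
L(11): 11−7=4 → E
V(21): 21−7=14 → O
M(12): 12−7=5 → F
K(10): 10−7=3 → D
H(7): 7−7=0 → A
W(22): 22−7=15 → P
Y(24): 24−7=17 → R
S(18): 18−7=11 → L
Z(25): 25−7=18 → S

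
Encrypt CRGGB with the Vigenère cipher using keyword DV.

Repeat the key across the message: DVDVD
C(2)+D(3): 5 → F
R(17)+V(21): 38≡12 → M
G(6)+D(3): 9 → J
G(6)+V(21): 27≡1 → B
B(1)+D(3): 4 → E

FMJBE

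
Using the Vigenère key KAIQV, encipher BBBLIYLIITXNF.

Repeat the key across the message: KAIQVKAIQVKAI
B(1)+K(10): 11 → L
B(1)+A(0): 1 → B
B(1)+I(8): 9 → J
L(11)+Q(16): 27≡1 → B
I(8)+V(21): 29≡3 → D
Y(24)+K(10): 34≡8 → I
L(11)+A(0): 11 → L
I(8)+I(8): 16 → Q
I(8)+Q(16): 24 → Y
T(19)+V(21): 40≡14 → O
X(23)+K(10): 33≡7 → H
N(13)+A(0): 13 → N
F(5)+I(8): 13 → N

LBJBDILQYOHNN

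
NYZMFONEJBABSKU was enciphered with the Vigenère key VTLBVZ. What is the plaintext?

SFOLKPSLYAFCXRJ

Repeat the key across the ciphertext: VTLBVZVTLBVZVTL
N(13)−V(21): -8≡18 → S
Y(24)−T(19): 5 → F
Z(25)−L(11): 14 → O
M(12)−B(1): 11 → L
F(5)−V(21): -16≡10 → K
O(14)−Z(25): -11≡15 → P
N(13)−V(21): -8≡18 → S
E(4)−T(19): -15≡11 → L
J(9)−L(11): -2≡24 → Y
B(1)−B(1): 0 → A
A(0)−V(21): -21≡5 → F
B(1)−Z(25): -24≡2 → C
S(18)−V(21): -3≡23 → X
K(10)−T(19): -9≡17 → R
U(20)−L(11): 9 → J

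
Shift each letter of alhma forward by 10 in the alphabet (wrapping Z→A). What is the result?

a(0): 0+10=10 → k
l(11): 11+10=21 → v
h(7): 7+10=17 → r
m(12): 12+10=22 → w
a(0): 0+10=10 → k

kvrwk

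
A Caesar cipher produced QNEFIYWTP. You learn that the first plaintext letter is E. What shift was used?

12

From the crib: Q(16)−E(4)=12, so the shift is 12.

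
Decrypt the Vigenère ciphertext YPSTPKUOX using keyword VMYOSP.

Repeat the key across the ciphertext: VMYOSPVMY
Y(24)−V(21): 3 → D
P(15)−M(12): 3 → D
S(18)−Y(24): -6≡20 → U
T(19)−O(14): 5 → F
P(15)−S(18): -3≡23 → X
K(10)−P(15): -5≡21 → V
U(20)−V(21): -1≡25 → Z
O(14)−M(12): 2 → C
X(23)−Y(24): -1≡25 → Z

DDUFXVZCZ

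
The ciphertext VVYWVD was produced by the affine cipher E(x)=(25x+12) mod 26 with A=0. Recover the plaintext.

The inverse of 25 mod 26 is 25, since 25·25=625≡1. Apply D(y)=25·(y−12) mod 26:
V(21): 25·(21−12)=225≡17 → R
V(21): 25·(21−12)=225≡17 → R
Y(24): 25·(24−12)=300≡14 → O
W(22): 25·(22−12)=250≡16 → Q
V(21): 25·(21−12)=225≡17 → R
D(3): 25·(3−12)=-225≡9 → J

RROQRJ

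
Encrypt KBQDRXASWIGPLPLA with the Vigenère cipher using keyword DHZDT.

NIPGKAHRZBJWKSED

Repeat the key across the message: DHZDTDHZDTDHZDTD
K(10)+D(3): 13 → N
B(1)+H(7): 8 → I
Q(16)+Z(25): 41≡15 → P
D(3)+D(3): 6 → G
R(17)+T(19): 36≡10 → K
X(23)+D(3): 26≡0 → A
A(0)+H(7): 7 → H
S(18)+Z(25): 43≡17 → R
W(22)+D(3): 25 → Z
I(8)+T(19): 27≡1 → B
G(6)+D(3): 9 → J
P(15)+H(7): 22 → W
L(11)+Z(25): 36≡10 → K
P(15)+D(3): 18 → S
L(11)+T(19): 30≡4 → E
A(0)+D(3): 3 → D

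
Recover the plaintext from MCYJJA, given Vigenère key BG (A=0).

Repeat the key across the ciphertext: BGBGBG
M(12)−B(1): 11 → L
C(2)−G(6): -4≡22 → W
Y(24)−B(1): 23 → X
J(9)−G(6): 3 → D
J(9)−B(1): 8 → I
A(0)−G(6): -6≡20 → U

LWXDIU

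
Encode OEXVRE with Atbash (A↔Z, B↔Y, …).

O(14) → L(11)
E(4) → V(21)
X(23) → C(2)
V(21) → E(4)
R(17) → I(8)
E(4) → V(21)

LVCEIV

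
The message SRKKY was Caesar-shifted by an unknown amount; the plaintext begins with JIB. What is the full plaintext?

JIBBP

From the crib: S(18)−J(9)=9, so the shift is 9.
Subtract 9 from each ciphertext letter:
S(18): 18−9=9 → J
R(17): 17−9=8 → I
K(10): 10−9=1 → B
K(10): 10−9=1 → B
Y(24): 24−9=15 → P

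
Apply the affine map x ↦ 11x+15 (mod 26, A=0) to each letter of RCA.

ULP

R(17): 11·17+15=202≡20 → U
C(2): 11·2+15=37≡11 → L
A(0): 11·0+15=15 → P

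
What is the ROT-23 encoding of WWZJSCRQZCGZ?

TTWGPZONWZDW

W(22): 22+23=45≡19 → T
W(22): 22+23=45≡19 → T
Z(25): 25+23=48≡22 → W
J(9): 9+23=32≡6 → G
S(18): 18+23=41≡15 → P
C(2): 2+23=25 → Z
R(17): 17+23=40≡14 → O
Q(16): 16+23=39≡13 → N
Z(25): 25+23=48≡22 → W
C(2): 2+23=25 → Z
G(6): 6+23=29≡3 → D
Z(25): 25+23=48≡22 → W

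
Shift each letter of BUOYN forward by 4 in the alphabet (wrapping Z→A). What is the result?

FYSCR

B(1): 1+4=5 → F
U(20): 20+4=24 → Y
O(14): 14+4=18 → S
Y(24): 24+4=28≡2 → C
N(13): 13+4=17 → R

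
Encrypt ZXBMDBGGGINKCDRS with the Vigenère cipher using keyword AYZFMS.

ZVARPTGEFNZCCBQX

Repeat the key across the message: AYZFMSAYZFMSAYZF
Z(25)+A(0): 25 → Z
X(23)+Y(24): 47≡21 → V
B(1)+Z(25): 26≡0 → A
M(12)+F(5): 17 → R
D(3)+M(12): 15 → P
B(1)+S(18): 19 → T
G(6)+A(0): 6 → G
G(6)+Y(24): 30≡4 → E
G(6)+Z(25): 31≡5 → F
I(8)+F(5): 13 → N
N(13)+M(12): 25 → Z
K(10)+S(18): 28≡2 → C
C(2)+A(0): 2 → C
D(3)+Y(24): 27≡1 → B
R(17)+Z(25): 42≡16 → Q
S(18)+F(5): 23 → X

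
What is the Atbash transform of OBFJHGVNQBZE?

LYUQSTEMJYAV

O(14) → L(11)
B(1) → Y(24)
F(5) → U(20)
J(9) → Q(16)
H(7) → S(18)
G(6) → T(19)
V(21) → E(4)
N(13) → M(12)
Q(16) → J(9)
B(1) → Y(24)
Z(25) → A(0)
E(4) → V(21)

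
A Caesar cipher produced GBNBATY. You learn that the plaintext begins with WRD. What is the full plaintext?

From the crib: G(6)−W(22)=-16≡10, so the shift is 10.
Subtract 10 from each ciphertext letter:
G(6): 6−10=-4≡22 → W
B(1): 1−10=-9≡17 → R
N(13): 13−10=3 → D
B(1): 1−10=-9≡17 → R
A(0): 0−10=-10≡16 → Q
T(19): 19−10=9 → J
Y(24): 24−10=14 → O

WRDRQJO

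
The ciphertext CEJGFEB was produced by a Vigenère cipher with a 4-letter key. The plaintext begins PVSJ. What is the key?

NJRX

Subtract each crib letter from the matching ciphertext letter (mod 26):
C(2)−P(15)=-13≡13 → N
E(4)−V(21)=-17≡9 → J
J(9)−S(18)=-9≡17 → R
G(6)−J(9)=-3≡23 → X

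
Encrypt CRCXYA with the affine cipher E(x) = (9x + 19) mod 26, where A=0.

LQLSBT

C(2): 9·2+19=37≡11 → L
R(17): 9·17+19=172≡16 → Q
C(2): 9·2+19=37≡11 → L
X(23): 9·23+19=226≡18 → S
Y(24): 9·24+19=235≡1 → B
A(0): 9·0+19=19 → T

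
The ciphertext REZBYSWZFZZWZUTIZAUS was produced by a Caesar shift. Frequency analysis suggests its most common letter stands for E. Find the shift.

21

The most frequent ciphertext letter is Z (appears 6 times).
Z is position 25; E is position 4.
Shift = 21.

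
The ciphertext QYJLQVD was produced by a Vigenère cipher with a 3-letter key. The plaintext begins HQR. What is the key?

Subtract each crib letter from the matching ciphertext letter (mod 26):
Q(16)−H(7)=9 → J
Y(24)−Q(16)=8 → I
J(9)−R(17)=-8≡18 → S

JIS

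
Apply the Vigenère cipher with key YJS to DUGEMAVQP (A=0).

Repeat the key across the message: YJSYJSYJS
D(3)+Y(24): 27≡1 → B
U(20)+J(9): 29≡3 → D
G(6)+S(18): 24 → Y
E(4)+Y(24): 28≡2 → C
M(12)+J(9): 21 → V
A(0)+S(18): 18 → S
V(21)+Y(24): 45≡19 → T
Q(16)+J(9): 25 → Z
P(15)+S(18): 33≡7 → H

BDYCVSTZH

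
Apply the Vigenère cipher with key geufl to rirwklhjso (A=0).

xmlbvrldxz

Repeat the key across the message: geuflgeufl
r(17)+g(6): 23 → x
i(8)+e(4): 12 → m
r(17)+u(20): 37≡11 → l
w(22)+f(5): 27≡1 → b
k(10)+l(11): 21 → v
l(11)+g(6): 17 → r
h(7)+e(4): 11 → l
j(9)+u(20): 29≡3 → d
s(18)+f(5): 23 → x
o(14)+l(11): 25 → z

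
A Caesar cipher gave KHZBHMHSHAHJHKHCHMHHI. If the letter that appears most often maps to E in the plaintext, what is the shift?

3

The most frequent ciphertext letter is H (appears 10 times).
H is position 7; E is position 4.
Shift = 3.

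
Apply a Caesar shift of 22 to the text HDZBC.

DZVXY

H(7): 7+22=29≡3 → D
D(3): 3+22=25 → Z
Z(25): 25+22=47≡21 → V
B(1): 1+22=23 → X
C(2): 2+22=24 → Y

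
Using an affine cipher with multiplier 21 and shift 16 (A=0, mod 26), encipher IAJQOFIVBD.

CQXOYRCPLB

I(8): 21·8+16=184≡2 → C
A(0): 21·0+16=16 → Q
J(9): 21·9+16=205≡23 → X
Q(16): 21·16+16=352≡14 → O
O(14): 21·14+16=310≡24 → Y
F(5): 21·5+16=121≡17 → R
I(8): 21·8+16=184≡2 → C
V(21): 21·21+16=457≡15 → P
B(1): 21·1+16=37≡11 → L
D(3): 21·3+16=79≡1 → B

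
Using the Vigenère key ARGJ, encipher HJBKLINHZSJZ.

Repeat the key across the message: ARGJARGJARGJ
H(7)+A(0): 7 → H
J(9)+R(17): 26≡0 → A
B(1)+G(6): 7 → H
K(10)+J(9): 19 → T
L(11)+A(0): 11 → L
I(8)+R(17): 25 → Z
N(13)+G(6): 19 → T
H(7)+J(9): 16 → Q
Z(25)+A(0): 25 → Z
S(18)+R(17): 35≡9 → J
J(9)+G(6): 15 → P
Z(25)+J(9): 34≡8 → I

HAHTLZTQZJPI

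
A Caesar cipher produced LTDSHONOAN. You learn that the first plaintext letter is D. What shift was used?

8

From the crib: L(11)−D(3)=8, so the shift is 8.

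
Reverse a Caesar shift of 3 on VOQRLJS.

SLNOIGP

V(21): 21−3=18 → S
O(14): 14−3=11 → L
Q(16): 16−3=13 → N
R(17): 17−3=14 → O
L(11): 11−3=8 → I
J(9): 9−3=6 → G
S(18): 18−3=15 → P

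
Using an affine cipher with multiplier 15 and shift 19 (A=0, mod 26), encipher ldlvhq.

l(11): 15·11+19=184≡2 → c
d(3): 15·3+19=64≡12 → m
l(11): 15·11+19=184≡2 → c
v(21): 15·21+19=334≡22 → w
h(7): 15·7+19=124≡20 → u
q(16): 15·16+19=259≡25 → z

cmcwuz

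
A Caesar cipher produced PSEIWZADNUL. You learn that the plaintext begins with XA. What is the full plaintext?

XAMQEHILVCT

From the crib: P(15)−X(23)=-8≡18, so the shift is 18.
Subtract 18 from each ciphertext letter:
P(15): 15−18=-3≡23 → X
S(18): 18−18=0 → A
E(4): 4−18=-14≡12 → M
I(8): 8−18=-10≡16 → Q
W(22): 22−18=4 → E
Z(25): 25−18=7 → H
A(0): 0−18=-18≡8 → I
D(3): 3−18=-15≡11 → L
N(13): 13−18=-5≡21 → V
U(20): 20−18=2 → C
L(11): 11−18=-7≡19 → T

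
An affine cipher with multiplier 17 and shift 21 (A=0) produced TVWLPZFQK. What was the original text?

GAXESOWPH

The inverse of 17 mod 26 is 23, since 17·23=391≡1. Apply D(y)=23·(y−21) mod 26:
T(19): 23·(19−21)=-46≡6 → G
V(21): 23·(21−21)=0 → A
W(22): 23·(22−21)=23 → X
L(11): 23·(11−21)=-230≡4 → E
P(15): 23·(15−21)=-138≡18 → S
Z(25): 23·(25−21)=92≡14 → O
F(5): 23·(5−21)=-368≡22 → W
Q(16): 23·(16−21)=-115≡15 → P
K(10): 23·(10−21)=-253≡7 → H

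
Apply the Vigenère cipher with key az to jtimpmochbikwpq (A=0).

Repeat the key across the message: azazazazazazaza
j(9)+a(0): 9 → j
t(19)+z(25): 44≡18 → s
i(8)+a(0): 8 → i
m(12)+z(25): 37≡11 → l
p(15)+a(0): 15 → p
m(12)+z(25): 37≡11 → l
o(14)+a(0): 14 → o
c(2)+z(25): 27≡1 → b
h(7)+a(0): 7 → h
b(1)+z(25): 26≡0 → a
i(8)+a(0): 8 → i
k(10)+z(25): 35≡9 → j
w(22)+a(0): 22 → w
p(15)+z(25): 40≡14 → o
q(16)+a(0): 16 → q

jsilplobhaijwoq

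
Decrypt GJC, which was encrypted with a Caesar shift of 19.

G(6): 6−19=-13≡13 → N
J(9): 9−19=-10≡16 → Q
C(2): 2−19=-17≡9 → J

NQJ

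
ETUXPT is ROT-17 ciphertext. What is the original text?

E(4): 4−17=-13≡13 → N
T(19): 19−17=2 → C
U(20): 20−17=3 → D
X(23): 23−17=6 → G
P(15): 15−17=-2≡24 → Y
T(19): 19−17=2 → C

NCDGYC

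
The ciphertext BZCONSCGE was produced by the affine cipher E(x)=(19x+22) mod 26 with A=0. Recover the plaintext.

DHOQFIOGK

The inverse of 19 mod 26 is 11, since 19·11=209≡1. Apply D(y)=11·(y−22) mod 26:
B(1): 11·(1−22)=-231≡3 → D
Z(25): 11·(25−22)=33≡7 → H
C(2): 11·(2−22)=-220≡14 → O
O(14): 11·(14−22)=-88≡16 → Q
N(13): 11·(13−22)=-99≡5 → F
S(18): 11·(18−22)=-44≡8 → I
C(2): 11·(2−22)=-220≡14 → O
G(6): 11·(6−22)=-176≡6 → G
E(4): 11·(4−22)=-198≡10 → K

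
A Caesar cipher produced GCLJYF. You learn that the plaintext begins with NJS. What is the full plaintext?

NJSQFM

From the crib: G(6)−N(13)=-7≡19, so the shift is 19.
Subtract 19 from each ciphertext letter:
G(6): 6−19=-13≡13 → N
C(2): 2−19=-17≡9 → J
L(11): 11−19=-8≡18 → S
J(9): 9−19=-10≡16 → Q
Y(24): 24−19=5 → F
F(5): 5−19=-14≡12 → M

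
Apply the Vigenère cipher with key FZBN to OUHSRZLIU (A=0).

TTIFWYMVZ

Repeat the key across the message: FZBNFZBNF
O(14)+F(5): 19 → T
U(20)+Z(25): 45≡19 → T
H(7)+B(1): 8 → I
S(18)+N(13): 31≡5 → F
R(17)+F(5): 22 → W
Z(25)+Z(25): 50≡24 → Y
L(11)+B(1): 12 → M
I(8)+N(13): 21 → V
U(20)+F(5): 25 → Z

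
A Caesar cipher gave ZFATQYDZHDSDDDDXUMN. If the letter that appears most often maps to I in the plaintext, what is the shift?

21

The most frequent ciphertext letter is D (appears 6 times).
D is position 3; I is position 8.
Shift = -5≡21.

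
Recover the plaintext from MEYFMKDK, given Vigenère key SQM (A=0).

Repeat the key across the ciphertext: SQMSQMSQ
M(12)−S(18): -6≡20 → U
E(4)−Q(16): -12≡14 → O
Y(24)−M(12): 12 → M
F(5)−S(18): -13≡13 → N
M(12)−Q(16): -4≡22 → W
K(10)−M(12): -2≡24 → Y
D(3)−S(18): -15≡11 → L
K(10)−Q(16): -6≡20 → U

UOMNWYLU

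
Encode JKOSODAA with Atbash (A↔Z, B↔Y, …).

J(9) → Q(16)
K(10) → P(15)
O(14) → L(11)
S(18) → H(7)
O(14) → L(11)
D(3) → W(22)
A(0) → Z(25)
A(0) → Z(25)

QPLHLWZZ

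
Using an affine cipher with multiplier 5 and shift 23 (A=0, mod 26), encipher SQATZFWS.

JZXOSWDJ

S(18): 5·18+23=113≡9 → J
Q(16): 5·16+23=103≡25 → Z
A(0): 5·0+23=23 → X
T(19): 5·19+23=118≡14 → O
Z(25): 5·25+23=148≡18 → S
F(5): 5·5+23=48≡22 → W
W(22): 5·22+23=133≡3 → D
S(18): 5·18+23=113≡9 → J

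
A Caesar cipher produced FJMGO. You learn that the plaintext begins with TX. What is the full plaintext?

From the crib: F(5)−T(19)=-14≡12, so the shift is 12.
Subtract 12 from each ciphertext letter:
F(5): 5−12=-7≡19 → T
J(9): 9−12=-3≡23 → X
M(12): 12−12=0 → A
G(6): 6−12=-6≡20 → U
O(14): 14−12=2 → C

TXAUC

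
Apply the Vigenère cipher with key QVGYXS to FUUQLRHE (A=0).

VPAOIJXZ

Repeat the key across the message: QVGYXSQV
F(5)+Q(16): 21 → V
U(20)+V(21): 41≡15 → P
U(20)+G(6): 26≡0 → A
Q(16)+Y(24): 40≡14 → O
L(11)+X(23): 34≡8 → I
R(17)+S(18): 35≡9 → J
H(7)+Q(16): 23 → X
E(4)+V(21): 25 → Z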